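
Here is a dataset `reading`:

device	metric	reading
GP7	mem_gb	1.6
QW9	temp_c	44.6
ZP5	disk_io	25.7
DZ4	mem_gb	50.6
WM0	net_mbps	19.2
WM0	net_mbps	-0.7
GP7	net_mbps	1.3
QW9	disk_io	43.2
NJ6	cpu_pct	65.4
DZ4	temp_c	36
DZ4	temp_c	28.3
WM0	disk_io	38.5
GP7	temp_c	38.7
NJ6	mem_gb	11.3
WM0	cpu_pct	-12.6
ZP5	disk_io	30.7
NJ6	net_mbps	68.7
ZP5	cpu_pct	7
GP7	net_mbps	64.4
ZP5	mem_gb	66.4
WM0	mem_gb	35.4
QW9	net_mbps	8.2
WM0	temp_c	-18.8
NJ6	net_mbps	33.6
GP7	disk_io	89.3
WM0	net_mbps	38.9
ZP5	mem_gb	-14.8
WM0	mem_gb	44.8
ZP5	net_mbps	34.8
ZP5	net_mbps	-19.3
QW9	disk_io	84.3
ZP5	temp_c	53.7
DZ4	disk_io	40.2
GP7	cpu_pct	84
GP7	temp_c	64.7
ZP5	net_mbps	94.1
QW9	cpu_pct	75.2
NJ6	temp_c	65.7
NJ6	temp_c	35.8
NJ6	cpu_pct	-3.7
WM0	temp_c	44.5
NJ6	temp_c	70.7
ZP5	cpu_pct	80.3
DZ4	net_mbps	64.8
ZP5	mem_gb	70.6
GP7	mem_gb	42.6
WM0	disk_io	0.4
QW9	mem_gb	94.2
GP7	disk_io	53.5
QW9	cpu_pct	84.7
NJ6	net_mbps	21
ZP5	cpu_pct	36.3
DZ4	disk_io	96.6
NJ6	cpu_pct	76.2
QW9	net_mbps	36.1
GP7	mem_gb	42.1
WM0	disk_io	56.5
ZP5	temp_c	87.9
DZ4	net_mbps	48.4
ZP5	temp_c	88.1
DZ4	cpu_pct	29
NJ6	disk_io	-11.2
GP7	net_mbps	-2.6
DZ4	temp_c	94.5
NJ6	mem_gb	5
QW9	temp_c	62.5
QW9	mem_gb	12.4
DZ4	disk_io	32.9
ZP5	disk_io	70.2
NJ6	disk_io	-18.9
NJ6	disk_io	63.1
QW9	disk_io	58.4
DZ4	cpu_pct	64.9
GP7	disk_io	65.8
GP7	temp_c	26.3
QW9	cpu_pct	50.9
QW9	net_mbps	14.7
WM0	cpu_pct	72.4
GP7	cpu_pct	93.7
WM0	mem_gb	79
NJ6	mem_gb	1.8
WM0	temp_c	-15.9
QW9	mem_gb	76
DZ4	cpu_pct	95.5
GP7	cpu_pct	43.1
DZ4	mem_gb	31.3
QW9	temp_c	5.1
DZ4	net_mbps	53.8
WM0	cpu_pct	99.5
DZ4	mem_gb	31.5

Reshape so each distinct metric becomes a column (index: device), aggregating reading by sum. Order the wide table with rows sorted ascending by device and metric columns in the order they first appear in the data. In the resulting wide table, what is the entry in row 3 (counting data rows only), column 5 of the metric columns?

137.9

With rows sorted ascending by device, row 3 is device=NJ6. metric columns in first-appearance order: mem_gb, temp_c, disk_io, net_mbps, cpu_pct; column 5 is cpu_pct.
Long rows with device=NJ6, metric=cpu_pct: 65.4 + -3.7 + 76.2 = 137.9.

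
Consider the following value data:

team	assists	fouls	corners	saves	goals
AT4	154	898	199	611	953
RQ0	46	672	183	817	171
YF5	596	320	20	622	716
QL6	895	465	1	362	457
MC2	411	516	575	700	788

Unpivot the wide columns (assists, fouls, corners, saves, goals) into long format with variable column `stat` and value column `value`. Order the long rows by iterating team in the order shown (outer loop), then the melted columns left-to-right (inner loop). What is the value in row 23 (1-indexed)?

575

25 rows total (5 × 5). Row 23: index ⌊(23-1)/5⌋ = 4 into team → MC2; (23-1) mod 5 = 2 into the melted columns → corners.
So row 23 is (MC2, corners, 575); value = 575.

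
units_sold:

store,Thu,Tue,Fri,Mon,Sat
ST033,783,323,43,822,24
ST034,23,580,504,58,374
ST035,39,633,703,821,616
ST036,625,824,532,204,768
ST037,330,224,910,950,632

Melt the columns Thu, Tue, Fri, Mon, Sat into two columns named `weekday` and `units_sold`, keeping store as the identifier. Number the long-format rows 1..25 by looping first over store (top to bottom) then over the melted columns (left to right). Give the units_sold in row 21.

330

25 rows total (5 × 5). Row 21: index ⌊(21-1)/5⌋ = 4 into store → ST037; (21-1) mod 5 = 0 into the melted columns → Thu.
So row 21 is (ST037, Thu, 330); units_sold = 330.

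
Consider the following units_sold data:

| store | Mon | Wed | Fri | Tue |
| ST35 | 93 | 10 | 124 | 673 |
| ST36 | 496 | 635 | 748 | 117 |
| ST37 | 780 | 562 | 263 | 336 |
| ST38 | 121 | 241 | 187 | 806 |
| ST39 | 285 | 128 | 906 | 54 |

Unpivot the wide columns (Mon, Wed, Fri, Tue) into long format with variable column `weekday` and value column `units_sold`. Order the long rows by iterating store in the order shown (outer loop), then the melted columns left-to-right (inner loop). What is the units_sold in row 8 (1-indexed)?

20 rows total (5 × 4). Row 8: index ⌊(8-1)/4⌋ = 1 into store → ST36; (8-1) mod 4 = 3 into the melted columns → Tue.
So row 8 is (ST36, Tue, 117); units_sold = 117.

117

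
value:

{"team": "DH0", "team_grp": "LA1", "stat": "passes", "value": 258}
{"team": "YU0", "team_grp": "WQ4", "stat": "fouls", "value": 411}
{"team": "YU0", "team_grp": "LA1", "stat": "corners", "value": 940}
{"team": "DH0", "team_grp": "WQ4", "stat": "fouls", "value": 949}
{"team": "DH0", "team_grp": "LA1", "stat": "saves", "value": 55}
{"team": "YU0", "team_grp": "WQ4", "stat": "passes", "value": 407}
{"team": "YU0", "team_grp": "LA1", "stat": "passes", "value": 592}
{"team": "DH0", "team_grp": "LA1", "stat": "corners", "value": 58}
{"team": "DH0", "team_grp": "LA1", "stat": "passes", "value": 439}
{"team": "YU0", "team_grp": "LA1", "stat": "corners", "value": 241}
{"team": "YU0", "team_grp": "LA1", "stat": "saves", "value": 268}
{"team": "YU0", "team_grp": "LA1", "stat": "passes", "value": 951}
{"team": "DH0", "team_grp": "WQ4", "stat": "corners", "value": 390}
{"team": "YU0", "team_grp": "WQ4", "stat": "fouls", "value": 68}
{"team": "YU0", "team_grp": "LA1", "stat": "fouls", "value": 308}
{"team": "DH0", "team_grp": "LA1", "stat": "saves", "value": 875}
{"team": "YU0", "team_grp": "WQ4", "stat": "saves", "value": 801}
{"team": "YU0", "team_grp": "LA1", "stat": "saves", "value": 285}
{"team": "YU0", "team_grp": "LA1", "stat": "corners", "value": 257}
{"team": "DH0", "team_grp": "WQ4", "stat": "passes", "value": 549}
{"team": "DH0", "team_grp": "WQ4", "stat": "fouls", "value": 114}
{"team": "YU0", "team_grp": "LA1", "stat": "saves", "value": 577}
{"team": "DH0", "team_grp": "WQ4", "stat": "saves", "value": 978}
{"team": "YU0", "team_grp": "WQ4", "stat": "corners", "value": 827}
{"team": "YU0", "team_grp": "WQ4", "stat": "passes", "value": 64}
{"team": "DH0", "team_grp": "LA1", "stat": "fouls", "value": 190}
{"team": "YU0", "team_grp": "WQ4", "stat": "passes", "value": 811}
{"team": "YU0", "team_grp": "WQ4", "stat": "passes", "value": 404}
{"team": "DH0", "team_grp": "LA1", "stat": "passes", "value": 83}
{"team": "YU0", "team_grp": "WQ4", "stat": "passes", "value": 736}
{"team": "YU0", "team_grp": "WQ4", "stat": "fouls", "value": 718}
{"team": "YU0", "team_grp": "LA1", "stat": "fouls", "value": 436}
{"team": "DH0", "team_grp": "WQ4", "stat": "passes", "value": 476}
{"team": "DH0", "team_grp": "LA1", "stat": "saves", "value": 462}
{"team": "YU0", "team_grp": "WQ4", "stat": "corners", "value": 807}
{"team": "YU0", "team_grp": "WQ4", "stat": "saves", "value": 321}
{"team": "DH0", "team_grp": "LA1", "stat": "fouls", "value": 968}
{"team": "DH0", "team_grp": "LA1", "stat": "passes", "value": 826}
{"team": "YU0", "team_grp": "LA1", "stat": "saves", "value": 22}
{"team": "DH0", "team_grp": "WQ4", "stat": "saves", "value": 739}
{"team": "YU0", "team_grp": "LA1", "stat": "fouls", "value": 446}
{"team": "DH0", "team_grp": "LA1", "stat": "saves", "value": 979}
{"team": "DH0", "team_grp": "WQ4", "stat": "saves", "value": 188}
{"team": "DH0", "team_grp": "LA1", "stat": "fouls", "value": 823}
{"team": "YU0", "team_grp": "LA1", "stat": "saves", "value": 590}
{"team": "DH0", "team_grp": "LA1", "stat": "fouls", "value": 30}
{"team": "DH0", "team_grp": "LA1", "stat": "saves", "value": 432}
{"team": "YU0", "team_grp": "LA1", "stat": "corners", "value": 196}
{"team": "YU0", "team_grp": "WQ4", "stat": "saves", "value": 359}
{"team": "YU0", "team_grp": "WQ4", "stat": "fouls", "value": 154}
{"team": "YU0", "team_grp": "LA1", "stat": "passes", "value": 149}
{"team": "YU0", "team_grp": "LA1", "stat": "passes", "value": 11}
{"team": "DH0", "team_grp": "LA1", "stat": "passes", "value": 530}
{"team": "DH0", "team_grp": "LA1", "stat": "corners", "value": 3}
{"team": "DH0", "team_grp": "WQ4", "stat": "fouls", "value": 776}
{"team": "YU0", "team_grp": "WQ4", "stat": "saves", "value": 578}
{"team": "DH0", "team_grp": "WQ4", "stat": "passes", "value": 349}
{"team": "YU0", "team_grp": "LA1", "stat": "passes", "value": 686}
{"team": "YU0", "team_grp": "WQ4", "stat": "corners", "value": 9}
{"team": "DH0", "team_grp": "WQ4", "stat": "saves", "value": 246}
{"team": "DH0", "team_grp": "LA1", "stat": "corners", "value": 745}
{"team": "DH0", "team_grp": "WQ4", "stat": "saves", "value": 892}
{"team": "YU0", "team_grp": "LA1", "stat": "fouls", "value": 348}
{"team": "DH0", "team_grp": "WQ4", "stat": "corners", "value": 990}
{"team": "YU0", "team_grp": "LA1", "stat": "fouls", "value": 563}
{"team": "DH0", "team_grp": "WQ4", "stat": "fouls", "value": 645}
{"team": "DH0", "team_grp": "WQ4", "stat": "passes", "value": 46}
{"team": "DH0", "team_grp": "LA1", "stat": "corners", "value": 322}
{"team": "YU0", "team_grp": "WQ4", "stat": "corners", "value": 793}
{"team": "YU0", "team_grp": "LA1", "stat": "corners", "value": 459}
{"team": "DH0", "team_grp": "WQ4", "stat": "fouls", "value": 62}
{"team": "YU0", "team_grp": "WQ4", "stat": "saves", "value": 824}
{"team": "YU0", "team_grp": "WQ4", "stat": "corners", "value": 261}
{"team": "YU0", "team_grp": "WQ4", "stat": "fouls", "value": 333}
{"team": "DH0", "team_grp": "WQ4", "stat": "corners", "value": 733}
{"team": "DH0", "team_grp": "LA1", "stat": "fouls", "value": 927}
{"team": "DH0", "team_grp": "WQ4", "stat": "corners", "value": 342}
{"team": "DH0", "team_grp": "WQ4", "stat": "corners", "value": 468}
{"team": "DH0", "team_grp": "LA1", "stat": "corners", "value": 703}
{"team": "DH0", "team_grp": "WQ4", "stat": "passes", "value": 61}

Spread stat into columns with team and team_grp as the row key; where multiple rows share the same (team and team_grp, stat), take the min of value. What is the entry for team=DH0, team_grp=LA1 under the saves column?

Rows with team=DH0, team_grp=LA1 and stat=saves: value values are 55, 875, 462, 979, 432.
min(55, 875, 462, 979, 432) = 55.

55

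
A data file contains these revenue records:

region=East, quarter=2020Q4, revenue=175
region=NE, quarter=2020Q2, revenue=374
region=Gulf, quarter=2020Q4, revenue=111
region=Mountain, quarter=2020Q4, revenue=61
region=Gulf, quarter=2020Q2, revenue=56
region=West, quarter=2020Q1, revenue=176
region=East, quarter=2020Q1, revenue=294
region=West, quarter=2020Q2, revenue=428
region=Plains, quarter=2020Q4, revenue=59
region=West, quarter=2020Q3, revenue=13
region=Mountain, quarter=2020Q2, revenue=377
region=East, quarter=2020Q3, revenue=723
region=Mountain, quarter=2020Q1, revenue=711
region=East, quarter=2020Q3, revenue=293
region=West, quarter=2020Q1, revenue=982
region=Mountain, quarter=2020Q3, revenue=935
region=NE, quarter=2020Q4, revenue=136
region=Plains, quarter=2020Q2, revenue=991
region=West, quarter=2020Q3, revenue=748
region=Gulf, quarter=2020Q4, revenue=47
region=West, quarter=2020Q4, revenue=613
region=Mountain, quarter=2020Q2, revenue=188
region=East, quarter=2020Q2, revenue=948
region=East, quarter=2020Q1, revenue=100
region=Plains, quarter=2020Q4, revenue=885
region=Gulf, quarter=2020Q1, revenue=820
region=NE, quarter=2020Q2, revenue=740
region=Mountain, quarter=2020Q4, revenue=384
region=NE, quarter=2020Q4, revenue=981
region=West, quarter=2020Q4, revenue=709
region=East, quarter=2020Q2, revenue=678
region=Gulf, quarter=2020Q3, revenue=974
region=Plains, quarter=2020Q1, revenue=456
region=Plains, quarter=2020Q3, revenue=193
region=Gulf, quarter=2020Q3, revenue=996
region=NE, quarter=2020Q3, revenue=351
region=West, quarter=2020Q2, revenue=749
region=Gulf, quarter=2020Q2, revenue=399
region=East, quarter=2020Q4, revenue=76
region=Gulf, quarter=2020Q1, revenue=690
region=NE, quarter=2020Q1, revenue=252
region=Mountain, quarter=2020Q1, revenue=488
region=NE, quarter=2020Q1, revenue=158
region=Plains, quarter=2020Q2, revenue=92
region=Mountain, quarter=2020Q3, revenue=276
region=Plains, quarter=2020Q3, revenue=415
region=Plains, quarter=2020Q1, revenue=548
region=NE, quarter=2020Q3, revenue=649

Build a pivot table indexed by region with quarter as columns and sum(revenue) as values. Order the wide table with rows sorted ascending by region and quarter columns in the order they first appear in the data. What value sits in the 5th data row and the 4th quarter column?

608

With rows sorted ascending by region, row 5 is region=Plains. quarter columns in first-appearance order: 2020Q4, 2020Q2, 2020Q1, 2020Q3; column 4 is 2020Q3.
Long rows with region=Plains, quarter=2020Q3: 193 + 415 = 608.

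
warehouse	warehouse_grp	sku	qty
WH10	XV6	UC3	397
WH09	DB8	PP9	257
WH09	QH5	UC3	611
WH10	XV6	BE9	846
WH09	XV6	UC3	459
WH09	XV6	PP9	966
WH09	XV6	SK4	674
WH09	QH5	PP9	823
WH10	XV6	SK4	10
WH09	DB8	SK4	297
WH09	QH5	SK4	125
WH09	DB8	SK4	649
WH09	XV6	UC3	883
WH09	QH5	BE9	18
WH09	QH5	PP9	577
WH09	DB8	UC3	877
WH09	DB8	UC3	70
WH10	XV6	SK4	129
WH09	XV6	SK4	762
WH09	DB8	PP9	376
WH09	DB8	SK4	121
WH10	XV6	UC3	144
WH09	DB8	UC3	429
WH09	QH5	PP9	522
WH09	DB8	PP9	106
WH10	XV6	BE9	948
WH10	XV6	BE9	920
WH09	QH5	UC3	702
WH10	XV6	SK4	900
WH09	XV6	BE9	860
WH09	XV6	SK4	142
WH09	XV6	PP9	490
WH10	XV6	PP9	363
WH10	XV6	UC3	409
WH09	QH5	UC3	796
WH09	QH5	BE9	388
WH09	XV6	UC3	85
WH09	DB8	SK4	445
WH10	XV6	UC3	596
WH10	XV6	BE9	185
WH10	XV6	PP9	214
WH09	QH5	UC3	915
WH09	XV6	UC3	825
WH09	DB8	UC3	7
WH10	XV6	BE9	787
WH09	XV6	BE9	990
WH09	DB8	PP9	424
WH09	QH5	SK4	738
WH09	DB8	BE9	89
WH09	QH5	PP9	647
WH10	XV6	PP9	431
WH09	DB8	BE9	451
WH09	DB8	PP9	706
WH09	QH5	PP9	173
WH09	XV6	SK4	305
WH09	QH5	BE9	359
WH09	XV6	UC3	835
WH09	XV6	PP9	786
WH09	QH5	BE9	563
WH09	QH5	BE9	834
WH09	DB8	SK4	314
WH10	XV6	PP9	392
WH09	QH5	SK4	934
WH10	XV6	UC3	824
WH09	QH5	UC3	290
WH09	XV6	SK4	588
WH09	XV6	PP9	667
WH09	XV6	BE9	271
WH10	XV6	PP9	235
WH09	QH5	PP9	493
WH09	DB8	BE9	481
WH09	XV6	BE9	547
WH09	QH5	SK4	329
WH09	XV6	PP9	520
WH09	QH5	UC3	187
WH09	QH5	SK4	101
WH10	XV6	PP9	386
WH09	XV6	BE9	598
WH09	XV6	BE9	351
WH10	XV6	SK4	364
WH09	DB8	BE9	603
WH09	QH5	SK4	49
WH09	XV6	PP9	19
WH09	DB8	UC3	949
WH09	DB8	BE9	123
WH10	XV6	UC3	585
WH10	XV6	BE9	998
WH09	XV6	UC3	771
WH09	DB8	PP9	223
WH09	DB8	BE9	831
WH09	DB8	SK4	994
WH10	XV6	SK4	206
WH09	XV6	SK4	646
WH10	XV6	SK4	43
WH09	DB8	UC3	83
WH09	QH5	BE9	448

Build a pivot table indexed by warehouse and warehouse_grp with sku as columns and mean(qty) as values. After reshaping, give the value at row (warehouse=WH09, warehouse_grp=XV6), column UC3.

643

Rows with warehouse=WH09, warehouse_grp=XV6 and sku=UC3: qty values are 459, 883, 85, 825, 835, 771.
(459 + 883 + 85 + 825 + 835 + 771) / 6 = 643.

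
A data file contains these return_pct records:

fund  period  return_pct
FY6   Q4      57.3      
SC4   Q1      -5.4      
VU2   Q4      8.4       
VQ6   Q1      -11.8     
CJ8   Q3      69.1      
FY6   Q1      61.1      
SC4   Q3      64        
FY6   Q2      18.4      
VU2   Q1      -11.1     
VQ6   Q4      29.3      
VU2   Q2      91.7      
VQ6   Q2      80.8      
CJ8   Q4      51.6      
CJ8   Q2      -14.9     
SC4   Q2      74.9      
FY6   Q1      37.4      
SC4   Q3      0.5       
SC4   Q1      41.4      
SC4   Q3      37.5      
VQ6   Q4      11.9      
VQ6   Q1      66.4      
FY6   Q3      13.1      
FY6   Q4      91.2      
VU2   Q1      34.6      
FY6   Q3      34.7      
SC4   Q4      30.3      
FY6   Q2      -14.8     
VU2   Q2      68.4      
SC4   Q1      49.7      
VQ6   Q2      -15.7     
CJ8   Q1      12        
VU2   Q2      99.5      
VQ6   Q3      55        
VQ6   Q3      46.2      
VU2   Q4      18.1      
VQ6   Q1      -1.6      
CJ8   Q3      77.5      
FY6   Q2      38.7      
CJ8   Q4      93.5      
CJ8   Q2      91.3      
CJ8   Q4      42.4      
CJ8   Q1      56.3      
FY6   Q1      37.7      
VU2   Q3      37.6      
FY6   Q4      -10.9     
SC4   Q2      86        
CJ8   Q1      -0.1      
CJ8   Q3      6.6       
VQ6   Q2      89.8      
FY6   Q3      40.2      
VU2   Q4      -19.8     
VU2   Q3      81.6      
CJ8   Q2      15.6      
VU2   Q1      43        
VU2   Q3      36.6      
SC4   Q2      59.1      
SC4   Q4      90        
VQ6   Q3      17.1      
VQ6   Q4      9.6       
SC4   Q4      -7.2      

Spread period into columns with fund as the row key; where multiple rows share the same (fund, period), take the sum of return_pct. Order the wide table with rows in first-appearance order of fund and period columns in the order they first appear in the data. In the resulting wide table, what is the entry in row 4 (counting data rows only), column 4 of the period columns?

With rows in first-appearance order of fund, row 4 is fund=VQ6. period columns in first-appearance order: Q4, Q1, Q3, Q2; column 4 is Q2.
Long rows with fund=VQ6, period=Q2: 80.8 + -15.7 + 89.8 = 154.9.

154.9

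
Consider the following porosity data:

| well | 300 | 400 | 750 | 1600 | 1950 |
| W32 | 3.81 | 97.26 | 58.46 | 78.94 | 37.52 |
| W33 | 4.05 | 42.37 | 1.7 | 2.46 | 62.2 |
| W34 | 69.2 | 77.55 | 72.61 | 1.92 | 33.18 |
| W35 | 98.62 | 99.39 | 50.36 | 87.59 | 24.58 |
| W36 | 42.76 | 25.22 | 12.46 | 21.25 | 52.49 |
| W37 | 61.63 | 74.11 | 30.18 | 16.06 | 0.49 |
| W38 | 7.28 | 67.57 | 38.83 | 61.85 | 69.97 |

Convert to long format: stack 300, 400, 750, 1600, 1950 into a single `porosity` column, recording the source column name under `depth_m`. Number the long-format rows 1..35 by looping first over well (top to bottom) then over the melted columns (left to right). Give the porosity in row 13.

35 rows total (7 × 5). Row 13: index ⌊(13-1)/5⌋ = 2 into well → W34; (13-1) mod 5 = 2 into the melted columns → 750.
So row 13 is (W34, 750, 72.61); porosity = 72.61.

72.61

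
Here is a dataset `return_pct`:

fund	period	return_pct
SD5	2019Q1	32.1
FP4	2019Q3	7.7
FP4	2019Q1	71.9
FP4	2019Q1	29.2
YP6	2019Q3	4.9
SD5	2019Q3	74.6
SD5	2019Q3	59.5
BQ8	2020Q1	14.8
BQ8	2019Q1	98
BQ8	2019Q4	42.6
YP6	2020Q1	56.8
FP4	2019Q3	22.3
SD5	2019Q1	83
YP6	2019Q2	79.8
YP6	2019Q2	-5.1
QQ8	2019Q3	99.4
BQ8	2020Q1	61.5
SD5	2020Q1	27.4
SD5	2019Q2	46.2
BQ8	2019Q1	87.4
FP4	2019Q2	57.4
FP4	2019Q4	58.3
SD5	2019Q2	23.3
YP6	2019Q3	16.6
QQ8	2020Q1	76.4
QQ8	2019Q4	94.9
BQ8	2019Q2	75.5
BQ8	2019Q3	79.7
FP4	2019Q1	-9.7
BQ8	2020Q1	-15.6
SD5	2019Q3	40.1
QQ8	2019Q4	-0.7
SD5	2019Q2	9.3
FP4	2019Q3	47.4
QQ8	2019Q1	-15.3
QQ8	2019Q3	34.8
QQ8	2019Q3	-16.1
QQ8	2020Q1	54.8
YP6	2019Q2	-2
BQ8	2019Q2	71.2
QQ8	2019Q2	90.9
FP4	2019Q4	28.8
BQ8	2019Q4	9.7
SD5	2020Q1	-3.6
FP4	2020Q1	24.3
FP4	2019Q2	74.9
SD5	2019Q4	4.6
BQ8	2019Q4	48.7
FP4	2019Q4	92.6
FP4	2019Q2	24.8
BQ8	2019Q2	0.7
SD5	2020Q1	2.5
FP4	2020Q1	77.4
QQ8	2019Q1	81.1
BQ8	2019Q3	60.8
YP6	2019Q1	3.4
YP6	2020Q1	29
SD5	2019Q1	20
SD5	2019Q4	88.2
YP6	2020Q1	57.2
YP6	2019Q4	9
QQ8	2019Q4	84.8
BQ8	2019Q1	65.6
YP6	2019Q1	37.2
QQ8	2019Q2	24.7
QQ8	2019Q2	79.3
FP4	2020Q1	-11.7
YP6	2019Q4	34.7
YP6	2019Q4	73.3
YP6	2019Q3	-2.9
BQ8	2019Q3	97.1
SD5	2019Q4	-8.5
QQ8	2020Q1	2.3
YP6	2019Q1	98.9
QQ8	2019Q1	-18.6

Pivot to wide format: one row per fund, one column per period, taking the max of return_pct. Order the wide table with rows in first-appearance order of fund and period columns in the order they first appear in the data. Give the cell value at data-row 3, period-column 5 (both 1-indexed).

79.8

With rows in first-appearance order of fund, row 3 is fund=YP6. period columns in first-appearance order: 2019Q1, 2019Q3, 2020Q1, 2019Q4, 2019Q2; column 5 is 2019Q2.
Long rows with fund=YP6, period=2019Q2: max(79.8, -5.1, -2) = 79.8.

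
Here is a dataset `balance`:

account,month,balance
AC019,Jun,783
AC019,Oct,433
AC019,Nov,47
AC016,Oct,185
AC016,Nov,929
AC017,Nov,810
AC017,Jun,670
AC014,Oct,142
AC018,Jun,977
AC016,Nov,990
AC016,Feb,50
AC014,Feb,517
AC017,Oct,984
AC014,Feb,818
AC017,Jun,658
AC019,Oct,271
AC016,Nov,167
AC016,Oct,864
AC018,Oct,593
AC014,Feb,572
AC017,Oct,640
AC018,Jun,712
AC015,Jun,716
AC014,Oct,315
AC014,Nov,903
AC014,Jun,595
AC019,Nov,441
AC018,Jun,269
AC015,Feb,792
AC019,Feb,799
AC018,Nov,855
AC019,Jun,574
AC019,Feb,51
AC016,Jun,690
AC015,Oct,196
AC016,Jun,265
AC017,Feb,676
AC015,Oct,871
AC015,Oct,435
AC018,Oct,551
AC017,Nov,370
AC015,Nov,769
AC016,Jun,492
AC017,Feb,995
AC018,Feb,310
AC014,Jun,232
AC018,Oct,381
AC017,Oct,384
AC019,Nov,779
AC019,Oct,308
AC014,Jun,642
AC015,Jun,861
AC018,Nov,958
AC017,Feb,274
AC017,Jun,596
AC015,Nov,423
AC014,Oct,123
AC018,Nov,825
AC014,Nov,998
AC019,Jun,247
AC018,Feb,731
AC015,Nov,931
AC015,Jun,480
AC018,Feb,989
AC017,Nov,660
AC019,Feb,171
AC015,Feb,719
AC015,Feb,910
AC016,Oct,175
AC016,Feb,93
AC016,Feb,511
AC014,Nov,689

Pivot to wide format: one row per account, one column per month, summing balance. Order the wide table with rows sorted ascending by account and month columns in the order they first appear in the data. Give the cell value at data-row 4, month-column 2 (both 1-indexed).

With rows sorted ascending by account, row 4 is account=AC017. month columns in first-appearance order: Jun, Oct, Nov, Feb; column 2 is Oct.
Long rows with account=AC017, month=Oct: 984 + 640 + 384 = 2008.

2008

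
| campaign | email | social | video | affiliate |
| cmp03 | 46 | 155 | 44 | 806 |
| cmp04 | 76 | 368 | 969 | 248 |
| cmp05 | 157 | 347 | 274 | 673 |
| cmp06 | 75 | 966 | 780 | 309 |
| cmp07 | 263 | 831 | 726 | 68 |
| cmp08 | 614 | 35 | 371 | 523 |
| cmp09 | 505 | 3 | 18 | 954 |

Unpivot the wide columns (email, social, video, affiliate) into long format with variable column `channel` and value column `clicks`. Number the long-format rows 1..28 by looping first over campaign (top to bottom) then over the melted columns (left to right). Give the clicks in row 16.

28 rows total (7 × 4). Row 16: index ⌊(16-1)/4⌋ = 3 into campaign → cmp06; (16-1) mod 4 = 3 into the melted columns → affiliate.
So row 16 is (cmp06, affiliate, 309); clicks = 309.

309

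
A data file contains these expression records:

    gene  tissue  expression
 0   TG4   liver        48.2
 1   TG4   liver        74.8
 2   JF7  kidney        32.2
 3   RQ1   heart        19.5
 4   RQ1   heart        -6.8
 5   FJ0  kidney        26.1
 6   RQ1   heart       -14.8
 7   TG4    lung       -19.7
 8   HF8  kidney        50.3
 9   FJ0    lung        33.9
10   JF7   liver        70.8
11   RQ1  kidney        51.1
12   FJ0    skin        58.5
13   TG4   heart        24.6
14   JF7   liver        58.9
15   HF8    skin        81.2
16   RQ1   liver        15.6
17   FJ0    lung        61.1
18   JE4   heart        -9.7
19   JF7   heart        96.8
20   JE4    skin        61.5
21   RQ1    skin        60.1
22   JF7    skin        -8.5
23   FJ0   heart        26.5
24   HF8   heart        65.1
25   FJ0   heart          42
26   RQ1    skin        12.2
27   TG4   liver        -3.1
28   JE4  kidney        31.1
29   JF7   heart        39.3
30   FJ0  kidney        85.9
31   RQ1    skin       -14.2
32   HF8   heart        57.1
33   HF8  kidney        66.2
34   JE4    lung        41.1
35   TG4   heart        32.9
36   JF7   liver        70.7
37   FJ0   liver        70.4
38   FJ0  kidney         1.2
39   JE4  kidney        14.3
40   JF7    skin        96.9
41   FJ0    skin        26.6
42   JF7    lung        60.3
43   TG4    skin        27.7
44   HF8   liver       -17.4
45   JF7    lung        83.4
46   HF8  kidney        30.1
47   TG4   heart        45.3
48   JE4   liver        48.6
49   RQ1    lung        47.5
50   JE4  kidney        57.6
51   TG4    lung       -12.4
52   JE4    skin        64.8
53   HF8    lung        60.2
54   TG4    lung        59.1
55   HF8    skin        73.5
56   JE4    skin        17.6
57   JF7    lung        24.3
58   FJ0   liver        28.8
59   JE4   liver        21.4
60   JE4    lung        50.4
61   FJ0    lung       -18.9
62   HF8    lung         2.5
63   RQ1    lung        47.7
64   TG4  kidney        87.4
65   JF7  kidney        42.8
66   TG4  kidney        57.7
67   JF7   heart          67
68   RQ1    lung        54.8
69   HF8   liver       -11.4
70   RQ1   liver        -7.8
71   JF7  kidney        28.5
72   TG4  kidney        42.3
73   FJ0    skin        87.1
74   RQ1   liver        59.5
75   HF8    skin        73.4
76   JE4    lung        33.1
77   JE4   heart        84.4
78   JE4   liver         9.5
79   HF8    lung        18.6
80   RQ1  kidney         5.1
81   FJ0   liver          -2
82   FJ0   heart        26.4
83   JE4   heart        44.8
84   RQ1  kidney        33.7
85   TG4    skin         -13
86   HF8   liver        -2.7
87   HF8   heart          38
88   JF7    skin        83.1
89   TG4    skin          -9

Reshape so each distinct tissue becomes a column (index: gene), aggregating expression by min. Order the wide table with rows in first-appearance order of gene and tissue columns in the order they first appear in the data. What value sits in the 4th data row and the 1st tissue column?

With rows in first-appearance order of gene, row 4 is gene=FJ0. tissue columns in first-appearance order: liver, kidney, heart, lung, skin; column 1 is liver.
Long rows with gene=FJ0, tissue=liver: min(70.4, 28.8, -2) = -2.

-2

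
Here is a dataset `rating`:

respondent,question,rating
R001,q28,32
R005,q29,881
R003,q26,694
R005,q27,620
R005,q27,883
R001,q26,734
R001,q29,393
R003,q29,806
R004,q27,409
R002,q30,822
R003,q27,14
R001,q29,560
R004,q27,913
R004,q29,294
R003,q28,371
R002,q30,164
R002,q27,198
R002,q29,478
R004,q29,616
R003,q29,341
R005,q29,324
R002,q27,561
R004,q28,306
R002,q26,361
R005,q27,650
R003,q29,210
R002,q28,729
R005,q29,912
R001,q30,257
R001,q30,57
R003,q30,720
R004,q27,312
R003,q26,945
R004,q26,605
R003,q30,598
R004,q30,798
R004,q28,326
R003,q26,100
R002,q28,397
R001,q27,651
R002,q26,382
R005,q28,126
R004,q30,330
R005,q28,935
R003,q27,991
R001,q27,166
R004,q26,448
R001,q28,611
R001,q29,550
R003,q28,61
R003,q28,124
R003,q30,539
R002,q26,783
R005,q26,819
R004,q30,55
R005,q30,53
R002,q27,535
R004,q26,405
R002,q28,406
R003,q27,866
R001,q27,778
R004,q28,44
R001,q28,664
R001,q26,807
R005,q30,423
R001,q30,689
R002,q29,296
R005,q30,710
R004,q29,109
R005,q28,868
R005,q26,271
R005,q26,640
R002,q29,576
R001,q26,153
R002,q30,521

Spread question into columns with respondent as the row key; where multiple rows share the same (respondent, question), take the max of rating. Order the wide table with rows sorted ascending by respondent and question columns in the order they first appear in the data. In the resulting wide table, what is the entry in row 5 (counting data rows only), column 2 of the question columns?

912

With rows sorted ascending by respondent, row 5 is respondent=R005. question columns in first-appearance order: q28, q29, q26, q27, q30; column 2 is q29.
Long rows with respondent=R005, question=q29: max(881, 324, 912) = 912.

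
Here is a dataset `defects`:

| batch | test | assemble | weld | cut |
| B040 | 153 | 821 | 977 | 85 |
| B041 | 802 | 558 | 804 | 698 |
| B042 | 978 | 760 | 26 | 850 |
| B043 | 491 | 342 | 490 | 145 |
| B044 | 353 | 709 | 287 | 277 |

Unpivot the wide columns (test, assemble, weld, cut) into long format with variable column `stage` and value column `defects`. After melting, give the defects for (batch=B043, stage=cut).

145

Unpivoting turns each (batch, wide-column) pair into one long row.
The wide cell at row B043, column cut holds 145, so the long row (B043, cut) has defects=145.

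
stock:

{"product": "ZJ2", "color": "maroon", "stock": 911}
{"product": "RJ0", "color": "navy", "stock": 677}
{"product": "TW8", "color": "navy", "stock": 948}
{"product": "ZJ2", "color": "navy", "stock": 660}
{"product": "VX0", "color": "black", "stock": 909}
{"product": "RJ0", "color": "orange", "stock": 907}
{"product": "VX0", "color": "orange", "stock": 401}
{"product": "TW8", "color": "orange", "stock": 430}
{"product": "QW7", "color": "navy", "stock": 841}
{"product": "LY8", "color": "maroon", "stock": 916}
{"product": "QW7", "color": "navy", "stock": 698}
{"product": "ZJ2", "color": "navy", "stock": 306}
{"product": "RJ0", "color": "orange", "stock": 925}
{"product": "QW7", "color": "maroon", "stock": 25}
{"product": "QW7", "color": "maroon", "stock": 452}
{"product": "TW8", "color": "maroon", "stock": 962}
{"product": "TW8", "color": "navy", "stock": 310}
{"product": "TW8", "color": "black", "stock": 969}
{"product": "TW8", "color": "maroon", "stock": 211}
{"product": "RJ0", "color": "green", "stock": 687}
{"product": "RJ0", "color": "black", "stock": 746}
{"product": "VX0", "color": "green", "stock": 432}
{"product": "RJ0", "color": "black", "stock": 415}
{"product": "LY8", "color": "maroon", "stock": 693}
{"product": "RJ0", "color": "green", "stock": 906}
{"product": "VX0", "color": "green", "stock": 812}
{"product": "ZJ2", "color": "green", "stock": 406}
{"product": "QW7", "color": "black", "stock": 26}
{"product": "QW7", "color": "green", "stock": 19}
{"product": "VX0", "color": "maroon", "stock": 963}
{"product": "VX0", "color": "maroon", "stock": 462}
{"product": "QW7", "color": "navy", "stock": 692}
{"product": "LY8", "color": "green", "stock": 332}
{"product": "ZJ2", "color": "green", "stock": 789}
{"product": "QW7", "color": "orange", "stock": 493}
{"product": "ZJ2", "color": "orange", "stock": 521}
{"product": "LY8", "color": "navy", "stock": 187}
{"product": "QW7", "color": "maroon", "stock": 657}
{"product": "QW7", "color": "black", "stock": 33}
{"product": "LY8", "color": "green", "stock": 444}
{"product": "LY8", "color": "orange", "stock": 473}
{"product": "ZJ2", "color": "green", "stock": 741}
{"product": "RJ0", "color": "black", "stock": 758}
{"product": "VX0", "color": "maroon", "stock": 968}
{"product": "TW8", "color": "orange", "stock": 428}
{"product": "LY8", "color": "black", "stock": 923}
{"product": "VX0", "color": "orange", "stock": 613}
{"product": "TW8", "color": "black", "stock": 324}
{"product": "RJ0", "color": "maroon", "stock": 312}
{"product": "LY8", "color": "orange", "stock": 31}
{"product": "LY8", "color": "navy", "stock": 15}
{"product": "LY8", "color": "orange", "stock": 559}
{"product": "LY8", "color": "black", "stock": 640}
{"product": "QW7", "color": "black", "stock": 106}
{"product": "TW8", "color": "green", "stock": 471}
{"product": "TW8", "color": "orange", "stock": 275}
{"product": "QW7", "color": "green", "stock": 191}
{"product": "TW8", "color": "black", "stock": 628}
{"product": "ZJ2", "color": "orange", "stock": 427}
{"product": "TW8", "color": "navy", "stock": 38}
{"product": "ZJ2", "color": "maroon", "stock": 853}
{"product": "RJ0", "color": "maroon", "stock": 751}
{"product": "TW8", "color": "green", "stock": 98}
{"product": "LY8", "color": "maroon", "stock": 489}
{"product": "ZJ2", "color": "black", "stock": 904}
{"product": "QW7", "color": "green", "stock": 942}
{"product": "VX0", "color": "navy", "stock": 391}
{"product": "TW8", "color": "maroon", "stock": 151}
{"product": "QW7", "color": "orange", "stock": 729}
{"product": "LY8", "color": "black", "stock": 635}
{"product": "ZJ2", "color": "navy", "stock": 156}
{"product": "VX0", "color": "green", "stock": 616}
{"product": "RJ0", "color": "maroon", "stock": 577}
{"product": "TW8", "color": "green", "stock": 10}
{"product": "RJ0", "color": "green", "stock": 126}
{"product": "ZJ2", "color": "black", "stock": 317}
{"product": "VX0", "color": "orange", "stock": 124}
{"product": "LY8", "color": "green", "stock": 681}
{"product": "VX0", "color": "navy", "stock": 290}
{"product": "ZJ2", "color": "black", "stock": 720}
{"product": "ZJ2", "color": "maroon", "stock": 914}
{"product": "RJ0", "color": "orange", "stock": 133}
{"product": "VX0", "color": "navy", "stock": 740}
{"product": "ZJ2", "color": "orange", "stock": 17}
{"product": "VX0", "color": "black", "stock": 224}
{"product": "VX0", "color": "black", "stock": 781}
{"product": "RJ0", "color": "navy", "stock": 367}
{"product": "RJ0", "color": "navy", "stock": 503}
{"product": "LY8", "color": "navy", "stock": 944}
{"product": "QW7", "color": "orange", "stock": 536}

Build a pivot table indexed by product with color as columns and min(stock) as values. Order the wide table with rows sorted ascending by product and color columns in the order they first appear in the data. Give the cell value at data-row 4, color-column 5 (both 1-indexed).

10

With rows sorted ascending by product, row 4 is product=TW8. color columns in first-appearance order: maroon, navy, black, orange, green; column 5 is green.
Long rows with product=TW8, color=green: min(471, 98, 10) = 10.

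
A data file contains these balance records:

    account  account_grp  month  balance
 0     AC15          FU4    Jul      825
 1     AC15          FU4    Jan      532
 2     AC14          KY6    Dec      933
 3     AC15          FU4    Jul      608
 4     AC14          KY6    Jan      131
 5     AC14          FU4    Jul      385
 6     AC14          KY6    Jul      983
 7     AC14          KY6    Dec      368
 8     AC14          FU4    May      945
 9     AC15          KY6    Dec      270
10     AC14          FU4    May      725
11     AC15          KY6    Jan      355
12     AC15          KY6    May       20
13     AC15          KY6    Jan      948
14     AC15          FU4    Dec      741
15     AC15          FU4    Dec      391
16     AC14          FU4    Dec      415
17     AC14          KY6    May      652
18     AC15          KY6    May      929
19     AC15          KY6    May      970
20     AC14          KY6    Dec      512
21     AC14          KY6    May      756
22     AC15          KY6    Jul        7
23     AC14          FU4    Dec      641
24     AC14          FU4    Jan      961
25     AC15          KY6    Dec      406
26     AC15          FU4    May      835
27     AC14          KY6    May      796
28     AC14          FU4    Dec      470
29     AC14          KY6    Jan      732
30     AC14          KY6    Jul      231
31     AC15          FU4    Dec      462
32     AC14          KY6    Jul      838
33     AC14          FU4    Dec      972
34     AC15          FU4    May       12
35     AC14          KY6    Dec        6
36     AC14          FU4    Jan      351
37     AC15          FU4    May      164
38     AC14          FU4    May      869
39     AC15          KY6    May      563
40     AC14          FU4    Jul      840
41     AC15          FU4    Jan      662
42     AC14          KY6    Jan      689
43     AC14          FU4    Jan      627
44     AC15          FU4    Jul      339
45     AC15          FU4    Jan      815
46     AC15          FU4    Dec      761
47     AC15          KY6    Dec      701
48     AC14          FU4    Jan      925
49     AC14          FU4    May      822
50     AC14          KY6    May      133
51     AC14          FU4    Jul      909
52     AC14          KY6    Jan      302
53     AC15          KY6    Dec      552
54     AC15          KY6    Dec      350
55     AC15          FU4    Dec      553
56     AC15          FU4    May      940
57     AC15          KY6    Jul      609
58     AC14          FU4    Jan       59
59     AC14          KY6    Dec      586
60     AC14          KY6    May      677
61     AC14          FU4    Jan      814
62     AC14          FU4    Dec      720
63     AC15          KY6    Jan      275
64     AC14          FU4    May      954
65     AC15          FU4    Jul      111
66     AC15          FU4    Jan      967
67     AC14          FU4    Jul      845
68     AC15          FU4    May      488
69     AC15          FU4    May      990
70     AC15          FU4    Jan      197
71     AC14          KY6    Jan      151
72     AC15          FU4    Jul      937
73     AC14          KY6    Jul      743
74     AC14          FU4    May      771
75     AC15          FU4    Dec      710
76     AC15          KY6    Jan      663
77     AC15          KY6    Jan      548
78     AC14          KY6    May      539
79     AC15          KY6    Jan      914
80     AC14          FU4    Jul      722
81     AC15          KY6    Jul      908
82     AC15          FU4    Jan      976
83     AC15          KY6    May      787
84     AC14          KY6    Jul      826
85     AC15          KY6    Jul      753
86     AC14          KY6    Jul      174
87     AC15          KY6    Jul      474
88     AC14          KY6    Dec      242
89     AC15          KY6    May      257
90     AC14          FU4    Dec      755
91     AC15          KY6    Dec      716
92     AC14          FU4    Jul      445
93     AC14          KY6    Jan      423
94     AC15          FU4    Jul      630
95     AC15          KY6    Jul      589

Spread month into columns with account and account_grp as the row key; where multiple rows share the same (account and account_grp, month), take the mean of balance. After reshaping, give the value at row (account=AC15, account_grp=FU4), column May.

571.50

Rows with account=AC15, account_grp=FU4 and month=May: balance values are 835, 12, 164, 940, 488, 990.
(835 + 12 + 164 + 940 + 488 + 990) / 6 = 571.50.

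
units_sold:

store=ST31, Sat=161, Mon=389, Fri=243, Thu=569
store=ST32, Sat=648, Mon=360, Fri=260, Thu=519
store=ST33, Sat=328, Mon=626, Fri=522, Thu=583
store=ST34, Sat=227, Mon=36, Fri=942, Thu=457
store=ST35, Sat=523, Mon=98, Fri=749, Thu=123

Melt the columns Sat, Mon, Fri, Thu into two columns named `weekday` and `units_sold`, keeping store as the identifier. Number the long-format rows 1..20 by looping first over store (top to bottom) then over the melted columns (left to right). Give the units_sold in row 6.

360

20 rows total (5 × 4). Row 6: index ⌊(6-1)/4⌋ = 1 into store → ST32; (6-1) mod 4 = 1 into the melted columns → Mon.
So row 6 is (ST32, Mon, 360); units_sold = 360.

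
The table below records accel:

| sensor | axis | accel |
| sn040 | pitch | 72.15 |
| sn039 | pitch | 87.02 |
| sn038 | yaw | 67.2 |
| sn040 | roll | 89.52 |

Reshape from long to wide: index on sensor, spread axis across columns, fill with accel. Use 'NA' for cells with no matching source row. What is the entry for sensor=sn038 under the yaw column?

67.2

The long row with sensor=sn038, axis=yaw has accel=67.2.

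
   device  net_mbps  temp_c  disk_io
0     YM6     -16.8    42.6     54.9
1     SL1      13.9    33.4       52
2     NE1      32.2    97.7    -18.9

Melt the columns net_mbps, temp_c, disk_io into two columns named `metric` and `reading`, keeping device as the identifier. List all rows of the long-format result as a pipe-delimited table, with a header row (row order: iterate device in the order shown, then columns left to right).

| device | metric | reading |
| YM6 | net_mbps | -16.8 |
| YM6 | temp_c | 42.6 |
| YM6 | disk_io | 54.9 |
| SL1 | net_mbps | 13.9 |
| SL1 | temp_c | 33.4 |
| SL1 | disk_io | 52 |
| NE1 | net_mbps | 32.2 |
| NE1 | temp_c | 97.7 |
| NE1 | disk_io | -18.9 |

Each (device, column) pair becomes one row: 3 × 3 = 9 rows.
For example, (YM6, net_mbps) → reading=-16.8.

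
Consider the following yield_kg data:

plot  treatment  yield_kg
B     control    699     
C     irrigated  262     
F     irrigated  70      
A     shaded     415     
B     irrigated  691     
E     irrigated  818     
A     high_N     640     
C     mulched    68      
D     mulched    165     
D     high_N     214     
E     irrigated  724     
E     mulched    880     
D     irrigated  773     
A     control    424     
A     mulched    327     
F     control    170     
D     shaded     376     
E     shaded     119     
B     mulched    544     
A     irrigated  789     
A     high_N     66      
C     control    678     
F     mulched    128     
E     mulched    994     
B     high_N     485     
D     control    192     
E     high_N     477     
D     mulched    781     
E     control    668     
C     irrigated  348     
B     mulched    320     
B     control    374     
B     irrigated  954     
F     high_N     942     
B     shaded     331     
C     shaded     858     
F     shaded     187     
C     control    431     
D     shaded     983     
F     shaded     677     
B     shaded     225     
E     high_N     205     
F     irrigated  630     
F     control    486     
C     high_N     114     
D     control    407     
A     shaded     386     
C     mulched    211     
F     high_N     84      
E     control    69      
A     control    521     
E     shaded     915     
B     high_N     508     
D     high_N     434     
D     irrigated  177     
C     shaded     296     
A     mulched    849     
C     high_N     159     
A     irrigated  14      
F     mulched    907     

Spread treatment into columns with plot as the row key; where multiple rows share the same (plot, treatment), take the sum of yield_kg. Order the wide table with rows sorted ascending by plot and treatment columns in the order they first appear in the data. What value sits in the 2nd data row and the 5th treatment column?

With rows sorted ascending by plot, row 2 is plot=B. treatment columns in first-appearance order: control, irrigated, shaded, high_N, mulched; column 5 is mulched.
Long rows with plot=B, treatment=mulched: 544 + 320 = 864.

864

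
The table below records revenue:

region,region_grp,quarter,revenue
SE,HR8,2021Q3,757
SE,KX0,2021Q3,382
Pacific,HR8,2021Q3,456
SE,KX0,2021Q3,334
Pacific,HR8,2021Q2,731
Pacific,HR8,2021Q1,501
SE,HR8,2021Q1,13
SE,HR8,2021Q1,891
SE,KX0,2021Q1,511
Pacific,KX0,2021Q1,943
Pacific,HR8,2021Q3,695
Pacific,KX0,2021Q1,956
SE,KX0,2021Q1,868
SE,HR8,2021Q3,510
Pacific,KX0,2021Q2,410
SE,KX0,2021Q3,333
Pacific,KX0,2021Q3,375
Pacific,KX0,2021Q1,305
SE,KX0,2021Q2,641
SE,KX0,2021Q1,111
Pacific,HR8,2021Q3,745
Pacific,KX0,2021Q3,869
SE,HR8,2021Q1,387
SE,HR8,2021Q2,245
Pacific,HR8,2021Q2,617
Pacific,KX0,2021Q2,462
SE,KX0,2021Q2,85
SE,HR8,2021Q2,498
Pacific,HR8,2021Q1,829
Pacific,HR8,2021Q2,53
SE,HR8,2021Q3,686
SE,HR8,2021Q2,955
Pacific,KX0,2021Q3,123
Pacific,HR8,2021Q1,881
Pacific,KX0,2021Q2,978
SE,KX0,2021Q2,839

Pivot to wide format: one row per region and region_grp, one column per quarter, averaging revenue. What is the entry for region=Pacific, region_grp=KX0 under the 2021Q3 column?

455.67

Rows with region=Pacific, region_grp=KX0 and quarter=2021Q3: revenue values are 375, 869, 123.
(375 + 869 + 123) / 3 = 455.67.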